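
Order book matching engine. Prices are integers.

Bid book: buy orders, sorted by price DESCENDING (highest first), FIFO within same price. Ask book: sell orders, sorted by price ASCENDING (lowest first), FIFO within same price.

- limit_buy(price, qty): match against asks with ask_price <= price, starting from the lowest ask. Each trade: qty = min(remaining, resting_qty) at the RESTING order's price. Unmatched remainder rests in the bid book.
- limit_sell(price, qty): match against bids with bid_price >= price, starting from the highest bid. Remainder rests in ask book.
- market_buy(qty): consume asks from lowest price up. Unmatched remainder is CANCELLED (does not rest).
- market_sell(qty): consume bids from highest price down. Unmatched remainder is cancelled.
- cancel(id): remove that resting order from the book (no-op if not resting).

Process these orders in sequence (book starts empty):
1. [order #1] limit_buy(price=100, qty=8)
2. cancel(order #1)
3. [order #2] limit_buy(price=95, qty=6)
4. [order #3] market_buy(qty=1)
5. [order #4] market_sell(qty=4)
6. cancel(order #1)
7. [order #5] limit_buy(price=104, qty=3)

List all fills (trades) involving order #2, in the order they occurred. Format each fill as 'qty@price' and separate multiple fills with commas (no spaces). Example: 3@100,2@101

Answer: 4@95

Derivation:
After op 1 [order #1] limit_buy(price=100, qty=8): fills=none; bids=[#1:8@100] asks=[-]
After op 2 cancel(order #1): fills=none; bids=[-] asks=[-]
After op 3 [order #2] limit_buy(price=95, qty=6): fills=none; bids=[#2:6@95] asks=[-]
After op 4 [order #3] market_buy(qty=1): fills=none; bids=[#2:6@95] asks=[-]
After op 5 [order #4] market_sell(qty=4): fills=#2x#4:4@95; bids=[#2:2@95] asks=[-]
After op 6 cancel(order #1): fills=none; bids=[#2:2@95] asks=[-]
After op 7 [order #5] limit_buy(price=104, qty=3): fills=none; bids=[#5:3@104 #2:2@95] asks=[-]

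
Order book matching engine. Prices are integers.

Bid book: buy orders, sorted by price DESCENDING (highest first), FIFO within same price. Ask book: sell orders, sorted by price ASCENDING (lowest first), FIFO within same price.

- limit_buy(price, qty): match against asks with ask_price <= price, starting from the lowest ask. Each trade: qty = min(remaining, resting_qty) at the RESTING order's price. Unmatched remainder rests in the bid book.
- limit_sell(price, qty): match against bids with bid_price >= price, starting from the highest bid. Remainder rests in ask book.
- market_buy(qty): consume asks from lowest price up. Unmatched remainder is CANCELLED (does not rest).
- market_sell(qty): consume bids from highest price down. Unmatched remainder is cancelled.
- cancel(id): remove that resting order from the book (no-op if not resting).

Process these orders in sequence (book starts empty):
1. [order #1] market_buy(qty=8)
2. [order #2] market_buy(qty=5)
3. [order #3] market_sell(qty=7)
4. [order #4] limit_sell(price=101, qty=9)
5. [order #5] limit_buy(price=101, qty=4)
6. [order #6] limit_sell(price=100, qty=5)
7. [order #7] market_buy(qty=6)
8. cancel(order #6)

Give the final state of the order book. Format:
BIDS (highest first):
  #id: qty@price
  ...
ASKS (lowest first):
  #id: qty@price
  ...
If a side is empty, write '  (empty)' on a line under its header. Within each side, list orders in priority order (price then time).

Answer: BIDS (highest first):
  (empty)
ASKS (lowest first):
  #4: 4@101

Derivation:
After op 1 [order #1] market_buy(qty=8): fills=none; bids=[-] asks=[-]
After op 2 [order #2] market_buy(qty=5): fills=none; bids=[-] asks=[-]
After op 3 [order #3] market_sell(qty=7): fills=none; bids=[-] asks=[-]
After op 4 [order #4] limit_sell(price=101, qty=9): fills=none; bids=[-] asks=[#4:9@101]
After op 5 [order #5] limit_buy(price=101, qty=4): fills=#5x#4:4@101; bids=[-] asks=[#4:5@101]
After op 6 [order #6] limit_sell(price=100, qty=5): fills=none; bids=[-] asks=[#6:5@100 #4:5@101]
After op 7 [order #7] market_buy(qty=6): fills=#7x#6:5@100 #7x#4:1@101; bids=[-] asks=[#4:4@101]
After op 8 cancel(order #6): fills=none; bids=[-] asks=[#4:4@101]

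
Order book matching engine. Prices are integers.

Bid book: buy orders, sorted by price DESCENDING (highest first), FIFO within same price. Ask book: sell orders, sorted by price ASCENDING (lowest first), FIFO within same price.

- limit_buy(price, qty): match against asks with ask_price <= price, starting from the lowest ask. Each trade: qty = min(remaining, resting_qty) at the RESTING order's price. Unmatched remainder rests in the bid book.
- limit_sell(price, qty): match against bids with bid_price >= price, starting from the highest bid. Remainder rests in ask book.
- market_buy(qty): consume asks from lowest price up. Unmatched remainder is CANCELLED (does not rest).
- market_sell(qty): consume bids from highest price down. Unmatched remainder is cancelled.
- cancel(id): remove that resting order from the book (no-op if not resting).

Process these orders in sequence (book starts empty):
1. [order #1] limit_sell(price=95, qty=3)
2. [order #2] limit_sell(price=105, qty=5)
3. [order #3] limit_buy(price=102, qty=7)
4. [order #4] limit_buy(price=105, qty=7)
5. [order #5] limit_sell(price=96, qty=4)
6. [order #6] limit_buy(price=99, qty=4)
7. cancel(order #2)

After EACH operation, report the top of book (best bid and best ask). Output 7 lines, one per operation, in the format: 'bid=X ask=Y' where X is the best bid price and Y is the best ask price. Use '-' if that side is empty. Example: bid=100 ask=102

Answer: bid=- ask=95
bid=- ask=95
bid=102 ask=105
bid=105 ask=-
bid=102 ask=-
bid=102 ask=-
bid=102 ask=-

Derivation:
After op 1 [order #1] limit_sell(price=95, qty=3): fills=none; bids=[-] asks=[#1:3@95]
After op 2 [order #2] limit_sell(price=105, qty=5): fills=none; bids=[-] asks=[#1:3@95 #2:5@105]
After op 3 [order #3] limit_buy(price=102, qty=7): fills=#3x#1:3@95; bids=[#3:4@102] asks=[#2:5@105]
After op 4 [order #4] limit_buy(price=105, qty=7): fills=#4x#2:5@105; bids=[#4:2@105 #3:4@102] asks=[-]
After op 5 [order #5] limit_sell(price=96, qty=4): fills=#4x#5:2@105 #3x#5:2@102; bids=[#3:2@102] asks=[-]
After op 6 [order #6] limit_buy(price=99, qty=4): fills=none; bids=[#3:2@102 #6:4@99] asks=[-]
After op 7 cancel(order #2): fills=none; bids=[#3:2@102 #6:4@99] asks=[-]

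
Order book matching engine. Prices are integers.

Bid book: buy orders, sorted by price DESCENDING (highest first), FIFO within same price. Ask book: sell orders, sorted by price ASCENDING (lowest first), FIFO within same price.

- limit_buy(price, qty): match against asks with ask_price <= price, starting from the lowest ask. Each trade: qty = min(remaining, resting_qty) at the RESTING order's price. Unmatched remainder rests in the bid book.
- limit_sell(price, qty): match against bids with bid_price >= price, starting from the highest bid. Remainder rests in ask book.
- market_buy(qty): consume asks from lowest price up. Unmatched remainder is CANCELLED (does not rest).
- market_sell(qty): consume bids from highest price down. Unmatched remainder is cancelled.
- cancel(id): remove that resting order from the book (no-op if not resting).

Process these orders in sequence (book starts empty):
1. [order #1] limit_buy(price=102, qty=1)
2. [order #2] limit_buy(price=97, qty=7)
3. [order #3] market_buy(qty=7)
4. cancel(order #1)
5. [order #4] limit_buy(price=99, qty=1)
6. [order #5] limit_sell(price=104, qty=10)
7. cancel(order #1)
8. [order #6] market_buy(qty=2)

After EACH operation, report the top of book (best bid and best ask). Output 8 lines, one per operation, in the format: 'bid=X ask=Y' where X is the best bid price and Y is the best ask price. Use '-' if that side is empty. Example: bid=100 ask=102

Answer: bid=102 ask=-
bid=102 ask=-
bid=102 ask=-
bid=97 ask=-
bid=99 ask=-
bid=99 ask=104
bid=99 ask=104
bid=99 ask=104

Derivation:
After op 1 [order #1] limit_buy(price=102, qty=1): fills=none; bids=[#1:1@102] asks=[-]
After op 2 [order #2] limit_buy(price=97, qty=7): fills=none; bids=[#1:1@102 #2:7@97] asks=[-]
After op 3 [order #3] market_buy(qty=7): fills=none; bids=[#1:1@102 #2:7@97] asks=[-]
After op 4 cancel(order #1): fills=none; bids=[#2:7@97] asks=[-]
After op 5 [order #4] limit_buy(price=99, qty=1): fills=none; bids=[#4:1@99 #2:7@97] asks=[-]
After op 6 [order #5] limit_sell(price=104, qty=10): fills=none; bids=[#4:1@99 #2:7@97] asks=[#5:10@104]
After op 7 cancel(order #1): fills=none; bids=[#4:1@99 #2:7@97] asks=[#5:10@104]
After op 8 [order #6] market_buy(qty=2): fills=#6x#5:2@104; bids=[#4:1@99 #2:7@97] asks=[#5:8@104]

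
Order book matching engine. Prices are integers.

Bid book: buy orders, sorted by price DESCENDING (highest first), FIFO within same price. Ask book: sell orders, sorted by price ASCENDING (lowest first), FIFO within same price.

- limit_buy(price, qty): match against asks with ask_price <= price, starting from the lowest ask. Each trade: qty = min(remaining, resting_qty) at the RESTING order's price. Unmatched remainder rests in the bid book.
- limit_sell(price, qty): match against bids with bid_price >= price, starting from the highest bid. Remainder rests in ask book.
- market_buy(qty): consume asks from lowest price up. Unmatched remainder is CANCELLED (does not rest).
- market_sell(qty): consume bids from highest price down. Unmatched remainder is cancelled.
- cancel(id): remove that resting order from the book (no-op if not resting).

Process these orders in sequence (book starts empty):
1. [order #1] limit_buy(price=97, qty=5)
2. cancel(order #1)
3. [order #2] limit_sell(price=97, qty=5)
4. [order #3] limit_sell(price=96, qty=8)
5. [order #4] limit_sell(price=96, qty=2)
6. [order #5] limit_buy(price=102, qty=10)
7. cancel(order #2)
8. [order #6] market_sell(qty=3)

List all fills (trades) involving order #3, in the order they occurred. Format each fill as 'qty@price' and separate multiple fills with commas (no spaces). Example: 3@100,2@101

Answer: 8@96

Derivation:
After op 1 [order #1] limit_buy(price=97, qty=5): fills=none; bids=[#1:5@97] asks=[-]
After op 2 cancel(order #1): fills=none; bids=[-] asks=[-]
After op 3 [order #2] limit_sell(price=97, qty=5): fills=none; bids=[-] asks=[#2:5@97]
After op 4 [order #3] limit_sell(price=96, qty=8): fills=none; bids=[-] asks=[#3:8@96 #2:5@97]
After op 5 [order #4] limit_sell(price=96, qty=2): fills=none; bids=[-] asks=[#3:8@96 #4:2@96 #2:5@97]
After op 6 [order #5] limit_buy(price=102, qty=10): fills=#5x#3:8@96 #5x#4:2@96; bids=[-] asks=[#2:5@97]
After op 7 cancel(order #2): fills=none; bids=[-] asks=[-]
After op 8 [order #6] market_sell(qty=3): fills=none; bids=[-] asks=[-]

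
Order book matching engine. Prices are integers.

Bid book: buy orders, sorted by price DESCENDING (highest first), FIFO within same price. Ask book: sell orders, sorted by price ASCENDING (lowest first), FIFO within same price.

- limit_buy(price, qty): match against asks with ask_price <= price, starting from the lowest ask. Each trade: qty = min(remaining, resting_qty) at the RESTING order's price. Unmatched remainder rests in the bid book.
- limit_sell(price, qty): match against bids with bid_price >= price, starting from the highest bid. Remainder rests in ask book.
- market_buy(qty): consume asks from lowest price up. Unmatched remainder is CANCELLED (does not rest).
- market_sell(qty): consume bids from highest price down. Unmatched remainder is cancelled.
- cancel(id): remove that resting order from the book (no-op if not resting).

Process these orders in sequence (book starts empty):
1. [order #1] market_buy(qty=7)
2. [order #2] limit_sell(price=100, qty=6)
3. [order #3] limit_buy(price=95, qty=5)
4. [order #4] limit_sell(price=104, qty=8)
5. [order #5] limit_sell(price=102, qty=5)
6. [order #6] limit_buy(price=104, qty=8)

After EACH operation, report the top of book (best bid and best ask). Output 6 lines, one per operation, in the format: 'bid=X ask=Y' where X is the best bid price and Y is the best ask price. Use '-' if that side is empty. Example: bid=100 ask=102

After op 1 [order #1] market_buy(qty=7): fills=none; bids=[-] asks=[-]
After op 2 [order #2] limit_sell(price=100, qty=6): fills=none; bids=[-] asks=[#2:6@100]
After op 3 [order #3] limit_buy(price=95, qty=5): fills=none; bids=[#3:5@95] asks=[#2:6@100]
After op 4 [order #4] limit_sell(price=104, qty=8): fills=none; bids=[#3:5@95] asks=[#2:6@100 #4:8@104]
After op 5 [order #5] limit_sell(price=102, qty=5): fills=none; bids=[#3:5@95] asks=[#2:6@100 #5:5@102 #4:8@104]
After op 6 [order #6] limit_buy(price=104, qty=8): fills=#6x#2:6@100 #6x#5:2@102; bids=[#3:5@95] asks=[#5:3@102 #4:8@104]

Answer: bid=- ask=-
bid=- ask=100
bid=95 ask=100
bid=95 ask=100
bid=95 ask=100
bid=95 ask=102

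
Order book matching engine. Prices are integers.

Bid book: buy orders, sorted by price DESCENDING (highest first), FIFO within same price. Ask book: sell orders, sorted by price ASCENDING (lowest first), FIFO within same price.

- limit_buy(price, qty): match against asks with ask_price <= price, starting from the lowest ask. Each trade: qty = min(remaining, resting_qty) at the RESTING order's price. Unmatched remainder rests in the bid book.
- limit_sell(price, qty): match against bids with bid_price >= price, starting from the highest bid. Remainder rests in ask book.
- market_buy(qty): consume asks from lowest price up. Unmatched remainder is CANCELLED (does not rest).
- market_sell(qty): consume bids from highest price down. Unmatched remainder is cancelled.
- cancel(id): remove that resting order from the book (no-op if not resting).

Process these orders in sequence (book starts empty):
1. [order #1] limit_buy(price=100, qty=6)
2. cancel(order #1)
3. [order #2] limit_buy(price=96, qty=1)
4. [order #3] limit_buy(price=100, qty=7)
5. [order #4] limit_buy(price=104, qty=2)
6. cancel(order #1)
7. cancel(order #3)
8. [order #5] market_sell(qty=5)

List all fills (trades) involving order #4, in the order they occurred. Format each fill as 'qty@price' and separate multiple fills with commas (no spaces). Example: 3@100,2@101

After op 1 [order #1] limit_buy(price=100, qty=6): fills=none; bids=[#1:6@100] asks=[-]
After op 2 cancel(order #1): fills=none; bids=[-] asks=[-]
After op 3 [order #2] limit_buy(price=96, qty=1): fills=none; bids=[#2:1@96] asks=[-]
After op 4 [order #3] limit_buy(price=100, qty=7): fills=none; bids=[#3:7@100 #2:1@96] asks=[-]
After op 5 [order #4] limit_buy(price=104, qty=2): fills=none; bids=[#4:2@104 #3:7@100 #2:1@96] asks=[-]
After op 6 cancel(order #1): fills=none; bids=[#4:2@104 #3:7@100 #2:1@96] asks=[-]
After op 7 cancel(order #3): fills=none; bids=[#4:2@104 #2:1@96] asks=[-]
After op 8 [order #5] market_sell(qty=5): fills=#4x#5:2@104 #2x#5:1@96; bids=[-] asks=[-]

Answer: 2@104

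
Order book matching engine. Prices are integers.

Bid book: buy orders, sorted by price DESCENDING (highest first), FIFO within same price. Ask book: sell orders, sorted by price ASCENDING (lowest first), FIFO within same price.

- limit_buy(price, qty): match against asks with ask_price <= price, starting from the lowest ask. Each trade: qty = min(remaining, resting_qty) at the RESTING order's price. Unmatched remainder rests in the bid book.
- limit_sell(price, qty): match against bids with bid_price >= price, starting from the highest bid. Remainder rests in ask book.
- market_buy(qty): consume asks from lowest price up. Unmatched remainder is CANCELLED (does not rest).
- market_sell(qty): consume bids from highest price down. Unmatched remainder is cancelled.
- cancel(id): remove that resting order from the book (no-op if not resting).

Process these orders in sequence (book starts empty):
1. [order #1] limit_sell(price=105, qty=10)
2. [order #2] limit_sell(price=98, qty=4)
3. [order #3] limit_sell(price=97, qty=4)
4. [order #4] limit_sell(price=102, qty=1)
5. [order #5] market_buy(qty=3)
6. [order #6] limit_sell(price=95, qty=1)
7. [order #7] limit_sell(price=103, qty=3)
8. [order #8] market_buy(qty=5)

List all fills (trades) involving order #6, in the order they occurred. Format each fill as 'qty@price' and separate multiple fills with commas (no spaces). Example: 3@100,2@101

After op 1 [order #1] limit_sell(price=105, qty=10): fills=none; bids=[-] asks=[#1:10@105]
After op 2 [order #2] limit_sell(price=98, qty=4): fills=none; bids=[-] asks=[#2:4@98 #1:10@105]
After op 3 [order #3] limit_sell(price=97, qty=4): fills=none; bids=[-] asks=[#3:4@97 #2:4@98 #1:10@105]
After op 4 [order #4] limit_sell(price=102, qty=1): fills=none; bids=[-] asks=[#3:4@97 #2:4@98 #4:1@102 #1:10@105]
After op 5 [order #5] market_buy(qty=3): fills=#5x#3:3@97; bids=[-] asks=[#3:1@97 #2:4@98 #4:1@102 #1:10@105]
After op 6 [order #6] limit_sell(price=95, qty=1): fills=none; bids=[-] asks=[#6:1@95 #3:1@97 #2:4@98 #4:1@102 #1:10@105]
After op 7 [order #7] limit_sell(price=103, qty=3): fills=none; bids=[-] asks=[#6:1@95 #3:1@97 #2:4@98 #4:1@102 #7:3@103 #1:10@105]
After op 8 [order #8] market_buy(qty=5): fills=#8x#6:1@95 #8x#3:1@97 #8x#2:3@98; bids=[-] asks=[#2:1@98 #4:1@102 #7:3@103 #1:10@105]

Answer: 1@95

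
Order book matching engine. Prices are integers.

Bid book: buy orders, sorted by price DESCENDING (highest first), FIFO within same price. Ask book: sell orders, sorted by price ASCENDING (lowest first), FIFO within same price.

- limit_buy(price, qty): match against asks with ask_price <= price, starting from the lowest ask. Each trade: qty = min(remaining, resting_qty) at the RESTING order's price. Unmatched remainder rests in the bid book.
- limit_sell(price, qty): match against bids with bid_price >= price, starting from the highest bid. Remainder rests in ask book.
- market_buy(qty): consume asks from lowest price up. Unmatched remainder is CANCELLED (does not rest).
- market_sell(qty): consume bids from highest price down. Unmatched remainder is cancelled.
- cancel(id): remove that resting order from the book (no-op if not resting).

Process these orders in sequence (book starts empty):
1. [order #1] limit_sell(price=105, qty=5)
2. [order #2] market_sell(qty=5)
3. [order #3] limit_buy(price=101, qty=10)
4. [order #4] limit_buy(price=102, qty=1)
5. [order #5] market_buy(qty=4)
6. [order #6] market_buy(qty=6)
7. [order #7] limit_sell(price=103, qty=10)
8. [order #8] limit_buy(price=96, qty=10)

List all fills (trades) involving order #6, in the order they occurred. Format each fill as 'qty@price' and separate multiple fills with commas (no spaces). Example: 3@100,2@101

Answer: 1@105

Derivation:
After op 1 [order #1] limit_sell(price=105, qty=5): fills=none; bids=[-] asks=[#1:5@105]
After op 2 [order #2] market_sell(qty=5): fills=none; bids=[-] asks=[#1:5@105]
After op 3 [order #3] limit_buy(price=101, qty=10): fills=none; bids=[#3:10@101] asks=[#1:5@105]
After op 4 [order #4] limit_buy(price=102, qty=1): fills=none; bids=[#4:1@102 #3:10@101] asks=[#1:5@105]
After op 5 [order #5] market_buy(qty=4): fills=#5x#1:4@105; bids=[#4:1@102 #3:10@101] asks=[#1:1@105]
After op 6 [order #6] market_buy(qty=6): fills=#6x#1:1@105; bids=[#4:1@102 #3:10@101] asks=[-]
After op 7 [order #7] limit_sell(price=103, qty=10): fills=none; bids=[#4:1@102 #3:10@101] asks=[#7:10@103]
After op 8 [order #8] limit_buy(price=96, qty=10): fills=none; bids=[#4:1@102 #3:10@101 #8:10@96] asks=[#7:10@103]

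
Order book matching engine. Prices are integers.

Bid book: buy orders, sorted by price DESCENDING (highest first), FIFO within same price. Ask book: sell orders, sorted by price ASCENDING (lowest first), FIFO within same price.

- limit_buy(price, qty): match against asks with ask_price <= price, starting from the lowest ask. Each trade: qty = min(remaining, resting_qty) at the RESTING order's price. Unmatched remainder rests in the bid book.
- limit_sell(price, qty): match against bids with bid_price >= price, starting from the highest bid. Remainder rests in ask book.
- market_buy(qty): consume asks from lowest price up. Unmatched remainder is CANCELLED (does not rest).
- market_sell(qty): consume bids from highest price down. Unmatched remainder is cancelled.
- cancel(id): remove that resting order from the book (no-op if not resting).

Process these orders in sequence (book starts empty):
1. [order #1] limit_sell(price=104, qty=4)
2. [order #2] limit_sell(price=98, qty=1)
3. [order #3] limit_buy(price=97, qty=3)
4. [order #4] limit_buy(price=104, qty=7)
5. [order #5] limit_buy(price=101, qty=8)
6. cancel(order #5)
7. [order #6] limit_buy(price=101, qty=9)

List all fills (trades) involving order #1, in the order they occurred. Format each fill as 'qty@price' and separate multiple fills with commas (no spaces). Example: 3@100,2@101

Answer: 4@104

Derivation:
After op 1 [order #1] limit_sell(price=104, qty=4): fills=none; bids=[-] asks=[#1:4@104]
After op 2 [order #2] limit_sell(price=98, qty=1): fills=none; bids=[-] asks=[#2:1@98 #1:4@104]
After op 3 [order #3] limit_buy(price=97, qty=3): fills=none; bids=[#3:3@97] asks=[#2:1@98 #1:4@104]
After op 4 [order #4] limit_buy(price=104, qty=7): fills=#4x#2:1@98 #4x#1:4@104; bids=[#4:2@104 #3:3@97] asks=[-]
After op 5 [order #5] limit_buy(price=101, qty=8): fills=none; bids=[#4:2@104 #5:8@101 #3:3@97] asks=[-]
After op 6 cancel(order #5): fills=none; bids=[#4:2@104 #3:3@97] asks=[-]
After op 7 [order #6] limit_buy(price=101, qty=9): fills=none; bids=[#4:2@104 #6:9@101 #3:3@97] asks=[-]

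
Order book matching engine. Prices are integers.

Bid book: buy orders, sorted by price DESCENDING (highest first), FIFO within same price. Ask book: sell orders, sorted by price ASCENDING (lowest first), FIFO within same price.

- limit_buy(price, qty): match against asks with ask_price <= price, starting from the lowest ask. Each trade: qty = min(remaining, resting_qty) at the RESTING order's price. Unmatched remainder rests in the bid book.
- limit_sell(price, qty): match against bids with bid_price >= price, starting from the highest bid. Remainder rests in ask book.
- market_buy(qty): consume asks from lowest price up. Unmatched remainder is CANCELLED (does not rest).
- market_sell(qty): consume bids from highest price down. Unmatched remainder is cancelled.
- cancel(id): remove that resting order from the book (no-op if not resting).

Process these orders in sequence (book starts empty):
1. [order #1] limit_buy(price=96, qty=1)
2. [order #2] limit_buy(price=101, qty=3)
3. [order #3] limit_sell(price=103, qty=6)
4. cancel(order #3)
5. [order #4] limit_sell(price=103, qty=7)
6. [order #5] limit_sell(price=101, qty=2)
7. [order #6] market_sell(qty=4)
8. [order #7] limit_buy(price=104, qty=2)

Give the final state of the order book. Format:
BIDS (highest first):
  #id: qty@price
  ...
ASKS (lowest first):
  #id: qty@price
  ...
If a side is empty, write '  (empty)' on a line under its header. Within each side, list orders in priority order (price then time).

Answer: BIDS (highest first):
  (empty)
ASKS (lowest first):
  #4: 5@103

Derivation:
After op 1 [order #1] limit_buy(price=96, qty=1): fills=none; bids=[#1:1@96] asks=[-]
After op 2 [order #2] limit_buy(price=101, qty=3): fills=none; bids=[#2:3@101 #1:1@96] asks=[-]
After op 3 [order #3] limit_sell(price=103, qty=6): fills=none; bids=[#2:3@101 #1:1@96] asks=[#3:6@103]
After op 4 cancel(order #3): fills=none; bids=[#2:3@101 #1:1@96] asks=[-]
After op 5 [order #4] limit_sell(price=103, qty=7): fills=none; bids=[#2:3@101 #1:1@96] asks=[#4:7@103]
After op 6 [order #5] limit_sell(price=101, qty=2): fills=#2x#5:2@101; bids=[#2:1@101 #1:1@96] asks=[#4:7@103]
After op 7 [order #6] market_sell(qty=4): fills=#2x#6:1@101 #1x#6:1@96; bids=[-] asks=[#4:7@103]
After op 8 [order #7] limit_buy(price=104, qty=2): fills=#7x#4:2@103; bids=[-] asks=[#4:5@103]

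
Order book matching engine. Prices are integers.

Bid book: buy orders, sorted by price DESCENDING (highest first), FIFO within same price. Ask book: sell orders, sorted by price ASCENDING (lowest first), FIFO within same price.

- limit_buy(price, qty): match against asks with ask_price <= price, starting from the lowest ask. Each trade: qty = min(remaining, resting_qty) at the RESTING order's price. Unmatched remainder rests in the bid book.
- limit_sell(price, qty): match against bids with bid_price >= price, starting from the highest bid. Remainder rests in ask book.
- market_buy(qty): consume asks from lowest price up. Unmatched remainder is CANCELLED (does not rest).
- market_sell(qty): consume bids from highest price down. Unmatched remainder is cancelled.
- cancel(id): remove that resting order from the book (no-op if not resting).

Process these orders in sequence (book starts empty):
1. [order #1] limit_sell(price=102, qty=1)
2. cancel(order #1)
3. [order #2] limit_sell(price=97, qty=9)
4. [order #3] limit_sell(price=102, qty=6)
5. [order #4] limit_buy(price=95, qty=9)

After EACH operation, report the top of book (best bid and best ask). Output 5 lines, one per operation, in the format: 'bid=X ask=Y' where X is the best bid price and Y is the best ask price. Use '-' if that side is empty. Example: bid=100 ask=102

After op 1 [order #1] limit_sell(price=102, qty=1): fills=none; bids=[-] asks=[#1:1@102]
After op 2 cancel(order #1): fills=none; bids=[-] asks=[-]
After op 3 [order #2] limit_sell(price=97, qty=9): fills=none; bids=[-] asks=[#2:9@97]
After op 4 [order #3] limit_sell(price=102, qty=6): fills=none; bids=[-] asks=[#2:9@97 #3:6@102]
After op 5 [order #4] limit_buy(price=95, qty=9): fills=none; bids=[#4:9@95] asks=[#2:9@97 #3:6@102]

Answer: bid=- ask=102
bid=- ask=-
bid=- ask=97
bid=- ask=97
bid=95 ask=97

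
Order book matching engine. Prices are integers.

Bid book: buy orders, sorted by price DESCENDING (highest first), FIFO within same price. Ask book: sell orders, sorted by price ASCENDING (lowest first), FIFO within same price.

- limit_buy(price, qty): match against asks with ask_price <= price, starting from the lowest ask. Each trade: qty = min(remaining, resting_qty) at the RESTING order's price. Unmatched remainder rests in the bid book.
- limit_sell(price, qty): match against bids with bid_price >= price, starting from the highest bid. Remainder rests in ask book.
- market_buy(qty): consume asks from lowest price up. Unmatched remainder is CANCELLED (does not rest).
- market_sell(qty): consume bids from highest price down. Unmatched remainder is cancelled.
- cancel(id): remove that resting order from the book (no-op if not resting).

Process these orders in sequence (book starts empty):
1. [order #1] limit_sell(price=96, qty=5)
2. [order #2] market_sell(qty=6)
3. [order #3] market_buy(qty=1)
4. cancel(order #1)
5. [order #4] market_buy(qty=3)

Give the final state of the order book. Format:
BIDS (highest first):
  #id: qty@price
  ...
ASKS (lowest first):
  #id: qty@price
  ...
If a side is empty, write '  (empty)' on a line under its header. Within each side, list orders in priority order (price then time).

Answer: BIDS (highest first):
  (empty)
ASKS (lowest first):
  (empty)

Derivation:
After op 1 [order #1] limit_sell(price=96, qty=5): fills=none; bids=[-] asks=[#1:5@96]
After op 2 [order #2] market_sell(qty=6): fills=none; bids=[-] asks=[#1:5@96]
After op 3 [order #3] market_buy(qty=1): fills=#3x#1:1@96; bids=[-] asks=[#1:4@96]
After op 4 cancel(order #1): fills=none; bids=[-] asks=[-]
After op 5 [order #4] market_buy(qty=3): fills=none; bids=[-] asks=[-]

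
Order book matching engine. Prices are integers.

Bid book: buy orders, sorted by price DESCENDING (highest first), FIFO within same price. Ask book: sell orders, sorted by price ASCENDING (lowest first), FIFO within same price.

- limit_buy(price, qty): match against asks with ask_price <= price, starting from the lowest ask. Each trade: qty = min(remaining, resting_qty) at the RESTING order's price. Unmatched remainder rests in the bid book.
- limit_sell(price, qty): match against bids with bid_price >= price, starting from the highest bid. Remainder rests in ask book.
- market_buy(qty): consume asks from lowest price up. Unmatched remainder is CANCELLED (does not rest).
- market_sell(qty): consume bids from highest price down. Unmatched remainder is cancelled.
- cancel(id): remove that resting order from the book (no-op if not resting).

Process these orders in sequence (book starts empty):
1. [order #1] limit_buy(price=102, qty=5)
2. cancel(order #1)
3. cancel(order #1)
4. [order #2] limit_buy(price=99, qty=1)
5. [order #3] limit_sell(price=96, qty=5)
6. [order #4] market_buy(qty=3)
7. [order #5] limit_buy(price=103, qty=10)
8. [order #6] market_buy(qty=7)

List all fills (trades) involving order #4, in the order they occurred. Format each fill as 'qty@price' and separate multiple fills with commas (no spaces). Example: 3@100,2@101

Answer: 3@96

Derivation:
After op 1 [order #1] limit_buy(price=102, qty=5): fills=none; bids=[#1:5@102] asks=[-]
After op 2 cancel(order #1): fills=none; bids=[-] asks=[-]
After op 3 cancel(order #1): fills=none; bids=[-] asks=[-]
After op 4 [order #2] limit_buy(price=99, qty=1): fills=none; bids=[#2:1@99] asks=[-]
After op 5 [order #3] limit_sell(price=96, qty=5): fills=#2x#3:1@99; bids=[-] asks=[#3:4@96]
After op 6 [order #4] market_buy(qty=3): fills=#4x#3:3@96; bids=[-] asks=[#3:1@96]
After op 7 [order #5] limit_buy(price=103, qty=10): fills=#5x#3:1@96; bids=[#5:9@103] asks=[-]
After op 8 [order #6] market_buy(qty=7): fills=none; bids=[#5:9@103] asks=[-]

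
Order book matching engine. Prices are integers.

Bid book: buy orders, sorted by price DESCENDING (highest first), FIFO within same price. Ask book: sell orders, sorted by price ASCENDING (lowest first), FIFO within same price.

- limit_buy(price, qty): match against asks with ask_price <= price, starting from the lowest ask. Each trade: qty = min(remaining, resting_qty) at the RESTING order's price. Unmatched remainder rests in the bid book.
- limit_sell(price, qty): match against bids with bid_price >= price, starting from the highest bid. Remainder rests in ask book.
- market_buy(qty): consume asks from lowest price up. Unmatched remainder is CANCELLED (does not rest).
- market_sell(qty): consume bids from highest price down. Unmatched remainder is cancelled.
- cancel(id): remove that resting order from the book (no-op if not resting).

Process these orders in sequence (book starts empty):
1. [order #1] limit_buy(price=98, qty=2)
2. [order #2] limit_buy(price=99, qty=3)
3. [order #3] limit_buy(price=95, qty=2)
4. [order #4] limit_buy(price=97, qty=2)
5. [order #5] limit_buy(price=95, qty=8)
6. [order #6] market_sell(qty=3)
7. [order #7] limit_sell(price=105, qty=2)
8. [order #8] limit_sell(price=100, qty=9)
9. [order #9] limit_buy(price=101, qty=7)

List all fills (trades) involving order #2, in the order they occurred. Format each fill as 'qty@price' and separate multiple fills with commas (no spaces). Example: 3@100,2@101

Answer: 3@99

Derivation:
After op 1 [order #1] limit_buy(price=98, qty=2): fills=none; bids=[#1:2@98] asks=[-]
After op 2 [order #2] limit_buy(price=99, qty=3): fills=none; bids=[#2:3@99 #1:2@98] asks=[-]
After op 3 [order #3] limit_buy(price=95, qty=2): fills=none; bids=[#2:3@99 #1:2@98 #3:2@95] asks=[-]
After op 4 [order #4] limit_buy(price=97, qty=2): fills=none; bids=[#2:3@99 #1:2@98 #4:2@97 #3:2@95] asks=[-]
After op 5 [order #5] limit_buy(price=95, qty=8): fills=none; bids=[#2:3@99 #1:2@98 #4:2@97 #3:2@95 #5:8@95] asks=[-]
After op 6 [order #6] market_sell(qty=3): fills=#2x#6:3@99; bids=[#1:2@98 #4:2@97 #3:2@95 #5:8@95] asks=[-]
After op 7 [order #7] limit_sell(price=105, qty=2): fills=none; bids=[#1:2@98 #4:2@97 #3:2@95 #5:8@95] asks=[#7:2@105]
After op 8 [order #8] limit_sell(price=100, qty=9): fills=none; bids=[#1:2@98 #4:2@97 #3:2@95 #5:8@95] asks=[#8:9@100 #7:2@105]
After op 9 [order #9] limit_buy(price=101, qty=7): fills=#9x#8:7@100; bids=[#1:2@98 #4:2@97 #3:2@95 #5:8@95] asks=[#8:2@100 #7:2@105]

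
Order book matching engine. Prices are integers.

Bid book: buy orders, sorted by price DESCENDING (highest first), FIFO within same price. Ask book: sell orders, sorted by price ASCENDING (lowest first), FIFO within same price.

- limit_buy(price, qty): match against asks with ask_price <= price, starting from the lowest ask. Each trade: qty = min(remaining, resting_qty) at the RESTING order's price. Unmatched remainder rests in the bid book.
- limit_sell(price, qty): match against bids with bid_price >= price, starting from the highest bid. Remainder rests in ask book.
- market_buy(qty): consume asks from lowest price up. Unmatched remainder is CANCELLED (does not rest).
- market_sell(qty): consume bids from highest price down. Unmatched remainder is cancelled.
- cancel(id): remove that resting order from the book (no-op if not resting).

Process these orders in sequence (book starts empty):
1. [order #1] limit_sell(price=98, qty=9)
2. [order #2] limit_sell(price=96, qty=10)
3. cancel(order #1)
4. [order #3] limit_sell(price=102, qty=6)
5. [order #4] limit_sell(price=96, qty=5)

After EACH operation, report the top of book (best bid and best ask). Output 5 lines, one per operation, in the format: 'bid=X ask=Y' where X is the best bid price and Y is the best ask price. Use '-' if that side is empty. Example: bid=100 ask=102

After op 1 [order #1] limit_sell(price=98, qty=9): fills=none; bids=[-] asks=[#1:9@98]
After op 2 [order #2] limit_sell(price=96, qty=10): fills=none; bids=[-] asks=[#2:10@96 #1:9@98]
After op 3 cancel(order #1): fills=none; bids=[-] asks=[#2:10@96]
After op 4 [order #3] limit_sell(price=102, qty=6): fills=none; bids=[-] asks=[#2:10@96 #3:6@102]
After op 5 [order #4] limit_sell(price=96, qty=5): fills=none; bids=[-] asks=[#2:10@96 #4:5@96 #3:6@102]

Answer: bid=- ask=98
bid=- ask=96
bid=- ask=96
bid=- ask=96
bid=- ask=96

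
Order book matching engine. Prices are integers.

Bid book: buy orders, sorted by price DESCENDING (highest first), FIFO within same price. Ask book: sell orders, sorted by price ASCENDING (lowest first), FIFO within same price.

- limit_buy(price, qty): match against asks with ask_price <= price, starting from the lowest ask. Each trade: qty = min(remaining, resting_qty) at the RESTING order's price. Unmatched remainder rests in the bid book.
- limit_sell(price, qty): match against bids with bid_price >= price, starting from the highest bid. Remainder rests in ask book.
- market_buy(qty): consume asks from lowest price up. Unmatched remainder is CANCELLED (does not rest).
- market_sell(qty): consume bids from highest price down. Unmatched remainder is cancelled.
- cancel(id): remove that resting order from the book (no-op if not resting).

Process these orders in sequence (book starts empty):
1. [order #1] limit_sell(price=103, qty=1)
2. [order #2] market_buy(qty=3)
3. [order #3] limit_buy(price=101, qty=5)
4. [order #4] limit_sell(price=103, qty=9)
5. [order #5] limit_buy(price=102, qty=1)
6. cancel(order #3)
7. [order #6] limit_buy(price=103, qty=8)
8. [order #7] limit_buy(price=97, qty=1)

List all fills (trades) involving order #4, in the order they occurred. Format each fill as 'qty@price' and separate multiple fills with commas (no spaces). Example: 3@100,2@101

Answer: 8@103

Derivation:
After op 1 [order #1] limit_sell(price=103, qty=1): fills=none; bids=[-] asks=[#1:1@103]
After op 2 [order #2] market_buy(qty=3): fills=#2x#1:1@103; bids=[-] asks=[-]
After op 3 [order #3] limit_buy(price=101, qty=5): fills=none; bids=[#3:5@101] asks=[-]
After op 4 [order #4] limit_sell(price=103, qty=9): fills=none; bids=[#3:5@101] asks=[#4:9@103]
After op 5 [order #5] limit_buy(price=102, qty=1): fills=none; bids=[#5:1@102 #3:5@101] asks=[#4:9@103]
After op 6 cancel(order #3): fills=none; bids=[#5:1@102] asks=[#4:9@103]
After op 7 [order #6] limit_buy(price=103, qty=8): fills=#6x#4:8@103; bids=[#5:1@102] asks=[#4:1@103]
After op 8 [order #7] limit_buy(price=97, qty=1): fills=none; bids=[#5:1@102 #7:1@97] asks=[#4:1@103]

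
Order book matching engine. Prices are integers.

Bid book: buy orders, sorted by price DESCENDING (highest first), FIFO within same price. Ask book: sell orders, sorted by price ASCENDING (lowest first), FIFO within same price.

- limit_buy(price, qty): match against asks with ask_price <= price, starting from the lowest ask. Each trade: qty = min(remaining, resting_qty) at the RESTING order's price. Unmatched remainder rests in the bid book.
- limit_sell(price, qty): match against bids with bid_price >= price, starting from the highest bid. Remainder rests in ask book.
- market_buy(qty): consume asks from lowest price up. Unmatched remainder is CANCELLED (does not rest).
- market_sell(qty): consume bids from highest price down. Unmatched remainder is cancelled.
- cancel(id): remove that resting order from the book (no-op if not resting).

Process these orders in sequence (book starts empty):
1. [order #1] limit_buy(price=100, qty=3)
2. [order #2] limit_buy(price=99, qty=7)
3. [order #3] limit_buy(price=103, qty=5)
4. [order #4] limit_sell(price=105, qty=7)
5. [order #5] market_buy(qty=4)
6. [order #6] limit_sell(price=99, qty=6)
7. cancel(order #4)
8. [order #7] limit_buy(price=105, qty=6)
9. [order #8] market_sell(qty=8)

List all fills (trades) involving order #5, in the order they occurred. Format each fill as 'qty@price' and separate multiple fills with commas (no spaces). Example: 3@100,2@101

After op 1 [order #1] limit_buy(price=100, qty=3): fills=none; bids=[#1:3@100] asks=[-]
After op 2 [order #2] limit_buy(price=99, qty=7): fills=none; bids=[#1:3@100 #2:7@99] asks=[-]
After op 3 [order #3] limit_buy(price=103, qty=5): fills=none; bids=[#3:5@103 #1:3@100 #2:7@99] asks=[-]
After op 4 [order #4] limit_sell(price=105, qty=7): fills=none; bids=[#3:5@103 #1:3@100 #2:7@99] asks=[#4:7@105]
After op 5 [order #5] market_buy(qty=4): fills=#5x#4:4@105; bids=[#3:5@103 #1:3@100 #2:7@99] asks=[#4:3@105]
After op 6 [order #6] limit_sell(price=99, qty=6): fills=#3x#6:5@103 #1x#6:1@100; bids=[#1:2@100 #2:7@99] asks=[#4:3@105]
After op 7 cancel(order #4): fills=none; bids=[#1:2@100 #2:7@99] asks=[-]
After op 8 [order #7] limit_buy(price=105, qty=6): fills=none; bids=[#7:6@105 #1:2@100 #2:7@99] asks=[-]
After op 9 [order #8] market_sell(qty=8): fills=#7x#8:6@105 #1x#8:2@100; bids=[#2:7@99] asks=[-]

Answer: 4@105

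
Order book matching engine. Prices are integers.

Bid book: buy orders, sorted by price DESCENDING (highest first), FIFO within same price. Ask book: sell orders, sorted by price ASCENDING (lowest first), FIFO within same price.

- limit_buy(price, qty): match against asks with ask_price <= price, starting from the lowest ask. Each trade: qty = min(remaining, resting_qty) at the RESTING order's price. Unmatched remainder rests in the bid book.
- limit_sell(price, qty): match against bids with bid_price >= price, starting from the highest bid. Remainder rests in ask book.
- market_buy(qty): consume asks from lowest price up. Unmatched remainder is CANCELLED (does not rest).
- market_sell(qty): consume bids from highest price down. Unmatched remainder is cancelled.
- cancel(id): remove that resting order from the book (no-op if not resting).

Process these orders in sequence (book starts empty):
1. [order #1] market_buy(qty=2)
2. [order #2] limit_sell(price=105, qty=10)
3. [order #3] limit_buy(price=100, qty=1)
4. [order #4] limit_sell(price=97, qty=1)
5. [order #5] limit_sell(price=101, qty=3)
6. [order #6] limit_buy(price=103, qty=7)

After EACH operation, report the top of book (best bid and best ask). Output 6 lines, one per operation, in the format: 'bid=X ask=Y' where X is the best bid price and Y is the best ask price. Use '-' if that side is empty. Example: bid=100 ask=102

Answer: bid=- ask=-
bid=- ask=105
bid=100 ask=105
bid=- ask=105
bid=- ask=101
bid=103 ask=105

Derivation:
After op 1 [order #1] market_buy(qty=2): fills=none; bids=[-] asks=[-]
After op 2 [order #2] limit_sell(price=105, qty=10): fills=none; bids=[-] asks=[#2:10@105]
After op 3 [order #3] limit_buy(price=100, qty=1): fills=none; bids=[#3:1@100] asks=[#2:10@105]
After op 4 [order #4] limit_sell(price=97, qty=1): fills=#3x#4:1@100; bids=[-] asks=[#2:10@105]
After op 5 [order #5] limit_sell(price=101, qty=3): fills=none; bids=[-] asks=[#5:3@101 #2:10@105]
After op 6 [order #6] limit_buy(price=103, qty=7): fills=#6x#5:3@101; bids=[#6:4@103] asks=[#2:10@105]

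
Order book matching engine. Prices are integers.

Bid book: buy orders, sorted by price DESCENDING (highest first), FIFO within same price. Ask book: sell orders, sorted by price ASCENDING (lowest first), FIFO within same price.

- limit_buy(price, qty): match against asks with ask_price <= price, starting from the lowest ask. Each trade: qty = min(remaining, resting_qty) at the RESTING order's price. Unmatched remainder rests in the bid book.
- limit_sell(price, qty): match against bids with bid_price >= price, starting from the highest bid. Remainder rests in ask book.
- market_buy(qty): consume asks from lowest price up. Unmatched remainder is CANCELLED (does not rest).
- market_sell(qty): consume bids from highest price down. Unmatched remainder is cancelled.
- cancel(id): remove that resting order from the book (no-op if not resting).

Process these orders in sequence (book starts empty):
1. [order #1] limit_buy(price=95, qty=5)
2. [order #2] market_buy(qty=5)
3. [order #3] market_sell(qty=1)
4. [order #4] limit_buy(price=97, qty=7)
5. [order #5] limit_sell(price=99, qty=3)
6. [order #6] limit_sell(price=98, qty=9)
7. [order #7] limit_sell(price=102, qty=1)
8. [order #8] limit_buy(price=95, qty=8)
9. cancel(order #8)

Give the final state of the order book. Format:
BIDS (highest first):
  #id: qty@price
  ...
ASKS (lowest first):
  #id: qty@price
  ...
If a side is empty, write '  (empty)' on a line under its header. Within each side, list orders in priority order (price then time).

After op 1 [order #1] limit_buy(price=95, qty=5): fills=none; bids=[#1:5@95] asks=[-]
After op 2 [order #2] market_buy(qty=5): fills=none; bids=[#1:5@95] asks=[-]
After op 3 [order #3] market_sell(qty=1): fills=#1x#3:1@95; bids=[#1:4@95] asks=[-]
After op 4 [order #4] limit_buy(price=97, qty=7): fills=none; bids=[#4:7@97 #1:4@95] asks=[-]
After op 5 [order #5] limit_sell(price=99, qty=3): fills=none; bids=[#4:7@97 #1:4@95] asks=[#5:3@99]
After op 6 [order #6] limit_sell(price=98, qty=9): fills=none; bids=[#4:7@97 #1:4@95] asks=[#6:9@98 #5:3@99]
After op 7 [order #7] limit_sell(price=102, qty=1): fills=none; bids=[#4:7@97 #1:4@95] asks=[#6:9@98 #5:3@99 #7:1@102]
After op 8 [order #8] limit_buy(price=95, qty=8): fills=none; bids=[#4:7@97 #1:4@95 #8:8@95] asks=[#6:9@98 #5:3@99 #7:1@102]
After op 9 cancel(order #8): fills=none; bids=[#4:7@97 #1:4@95] asks=[#6:9@98 #5:3@99 #7:1@102]

Answer: BIDS (highest first):
  #4: 7@97
  #1: 4@95
ASKS (lowest first):
  #6: 9@98
  #5: 3@99
  #7: 1@102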